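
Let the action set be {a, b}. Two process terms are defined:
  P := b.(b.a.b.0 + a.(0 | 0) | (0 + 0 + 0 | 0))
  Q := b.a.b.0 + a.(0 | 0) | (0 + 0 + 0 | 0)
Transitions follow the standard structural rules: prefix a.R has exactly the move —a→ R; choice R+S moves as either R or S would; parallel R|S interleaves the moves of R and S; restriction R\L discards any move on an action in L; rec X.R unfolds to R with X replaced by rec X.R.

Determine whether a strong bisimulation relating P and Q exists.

P's transition system — 6 states:
  u0 = b.(b.a.b.0 + a.(0 | 0) | (0 + 0 + 0 | 0)) :: ··b··> u1
  u1 = b.a.b.0 + a.(0 | 0) | (0 + 0 + 0 | 0) :: ··a··> u2, ··b··> u3
  u2 = 0 | 0 | (0 + 0 + 0 | 0) :: deadlocked
  u3 = a.b.0 :: ··a··> u4
  u4 = b.0 :: ··b··> u5
  u5 = 0 :: deadlocked
Q's transition system — 5 states:
  v0 = b.a.b.0 + a.(0 | 0) | (0 + 0 + 0 | 0) :: ··a··> v1, ··b··> v2
  v1 = 0 | 0 | (0 + 0 + 0 | 0) :: deadlocked
  v2 = a.b.0 :: ··a··> v3
  v3 = b.0 :: ··b··> v4
  v4 = 0 :: deadlocked
Bisimilarity quotient blocks:
  B0 = {u0}
  B1 = {u1, v0}
  B2 = {u3, v2}
  B3 = {u4, v3}
  B4 = {u2, u5, v1, v4}
u0 ∈ B0, v0 ∈ B1 → different blocks

NO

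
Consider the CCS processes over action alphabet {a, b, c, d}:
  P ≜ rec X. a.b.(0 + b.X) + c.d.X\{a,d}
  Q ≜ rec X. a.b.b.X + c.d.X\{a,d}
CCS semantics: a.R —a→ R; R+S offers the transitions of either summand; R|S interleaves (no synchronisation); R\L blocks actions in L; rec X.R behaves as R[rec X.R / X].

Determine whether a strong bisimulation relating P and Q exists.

LTS(P): 6 reachable states
  m0 = rec X. a.b.(0 + b.X) + c.d.X\{a,d} :: -a-> m1, -c-> m2
  m1 = b.(0 + b.(rec X. a.b.(0 + b.X) + c.d.X\{a,d})) :: -b-> m3
  m2 = d.(rec X. a.b.(0 + b.X) + c.d.X\{a,d})\{a,d} :: -d-> m4
  m3 = 0 + b.(rec X. a.b.(0 + b.X) + c.d.X\{a,d}) :: -b-> m0
  m4 = (rec X. a.b.(0 + b.X) + c.d.X\{a,d})\{a,d} :: -c-> m5
  m5 = (d.(rec X. a.b.(0 + b.X) + c.d.X\{a,d})\{a,d})\{a,d} :: ·
LTS(Q): 6 reachable states
  n0 = rec X. a.b.b.X + c.d.X\{a,d} :: -a-> n1, -c-> n2
  n1 = b.b.(rec X. a.b.b.X + c.d.X\{a,d}) :: -b-> n3
  n2 = d.(rec X. a.b.b.X + c.d.X\{a,d})\{a,d} :: -d-> n4
  n3 = b.(rec X. a.b.b.X + c.d.X\{a,d}) :: -b-> n0
  n4 = (rec X. a.b.b.X + c.d.X\{a,d})\{a,d} :: -c-> n5
  n5 = (d.(rec X. a.b.b.X + c.d.X\{a,d})\{a,d})\{a,d} :: ·
Partition-refinement fixed point:
  B0 = {m0, n0}
  B1 = {m1, n1}
  B2 = {m3, n3}
  B3 = {m2, n2}
  B4 = {m4, n4}
  B5 = {m5, n5}
m0 ∈ B0, n0 ∈ B0 → same block

P ~ Q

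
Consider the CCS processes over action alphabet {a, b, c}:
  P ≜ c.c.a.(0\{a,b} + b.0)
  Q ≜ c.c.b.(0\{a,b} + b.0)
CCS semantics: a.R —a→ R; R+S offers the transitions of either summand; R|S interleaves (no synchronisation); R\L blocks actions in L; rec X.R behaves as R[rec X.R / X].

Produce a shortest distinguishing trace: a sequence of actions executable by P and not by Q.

P's transition system — 5 states:
  m0 = c.c.a.(0\{a,b} + b.0) :: —c→ m1
  m1 = c.a.(0\{a,b} + b.0) :: —c→ m2
  m2 = a.(0\{a,b} + b.0) :: —a→ m3
  m3 = 0\{a,b} + b.0 :: —b→ m4
  m4 = 0 :: ·
Q's transition system — 5 states:
  n0 = c.c.b.(0\{a,b} + b.0) :: —c→ n1
  n1 = c.b.(0\{a,b} + b.0) :: —c→ n2
  n2 = b.(0\{a,b} + b.0) :: —b→ n3
  n3 = 0\{a,b} + b.0 :: —b→ n4
  n4 = 0 :: ·
Executing cca from P (initial set {m0}):
  step 1 (c): {m1}
  step 2 (c): {m2}
  step 3 (a): {m3}
  — P admits the full trace.
Executing cca from Q (initial set {n0}):
  step 1 (c): {n1}
  step 2 (c): {n2}
  step 3 (a): no successor for Q

cca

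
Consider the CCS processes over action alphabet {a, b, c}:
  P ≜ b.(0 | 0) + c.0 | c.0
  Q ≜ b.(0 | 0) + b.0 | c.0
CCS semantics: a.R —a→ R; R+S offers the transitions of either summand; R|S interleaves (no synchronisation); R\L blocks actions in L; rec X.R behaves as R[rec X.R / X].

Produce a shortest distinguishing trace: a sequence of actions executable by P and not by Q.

cc

P's transition system — 4 states:
  s0 = b.(0 | 0) + c.0 | c.0 :: --b--▸ s1, --c--▸ s2, --c--▸ s3
  s1 = 0 | 0 :: ∅
  s2 = 0 | c.0 :: --c--▸ s1
  s3 = c.0 | 0 :: --c--▸ s1
Q's transition system — 4 states:
  t0 = b.(0 | 0) + b.0 | c.0 :: --b--▸ t1, --b--▸ t2, --c--▸ t3
  t1 = 0 | 0 :: ∅
  t2 = 0 | c.0 :: --c--▸ t1
  t3 = b.0 | 0 :: --b--▸ t1
Run σ = ⟨cc⟩ on P: start {s0}
  [1] c ⇒ {s2, s3}
  [2] c ⇒ {s1}
  P completes σ.
Run σ = ⟨cc⟩ on Q: start {t0}
  [1] c ⇒ {t3}
  [2] c ⇒ ∅  — Q cannot continue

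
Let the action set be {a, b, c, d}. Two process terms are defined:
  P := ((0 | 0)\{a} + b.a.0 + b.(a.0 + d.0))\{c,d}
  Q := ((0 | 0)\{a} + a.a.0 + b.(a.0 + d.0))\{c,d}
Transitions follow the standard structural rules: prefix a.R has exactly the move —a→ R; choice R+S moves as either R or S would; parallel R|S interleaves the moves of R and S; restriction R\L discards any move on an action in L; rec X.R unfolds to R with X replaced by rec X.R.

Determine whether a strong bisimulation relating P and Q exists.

Reachable graph of P (4 states):
  s0 = ((0 | 0)\{a} + b.a.0 + b.(a.0 + d.0))\{c,d} :: =b=> s1, =b=> s2
  s1 = (a.0 + d.0)\{c,d} :: =a=> s3
  s2 = (a.0)\{c,d} :: =a=> s3
  s3 = 0\{c,d} :: stopped
Reachable graph of Q (4 states):
  t0 = ((0 | 0)\{a} + a.a.0 + b.(a.0 + d.0))\{c,d} :: =a=> t1, =b=> t2
  t1 = (a.0)\{c,d} :: =a=> t3
  t2 = (a.0 + d.0)\{c,d} :: =a=> t3
  t3 = 0\{c,d} :: stopped
Partition-refinement fixed point:
  B0 = {s0}
  B1 = {s1, s2, t1, t2}
  B2 = {s3, t3}
  B3 = {t0}
s0 ∈ B0, t0 ∈ B3 → different blocks

not bisimilar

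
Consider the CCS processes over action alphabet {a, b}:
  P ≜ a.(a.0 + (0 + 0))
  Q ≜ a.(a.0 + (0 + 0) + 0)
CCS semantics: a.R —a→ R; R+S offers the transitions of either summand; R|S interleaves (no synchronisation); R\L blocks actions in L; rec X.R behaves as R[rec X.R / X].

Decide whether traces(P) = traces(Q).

traces(P) = traces(Q)

LTS(P): 3 reachable states
  m0 = a.(a.0 + (0 + 0)) :: =a=> m1
  m1 = a.0 + (0 + 0) :: =a=> m2
  m2 = 0 :: deadlocked
LTS(Q): 3 reachable states
  n0 = a.(a.0 + (0 + 0) + 0) :: =a=> n1
  n1 = a.0 + (0 + 0) + 0 :: =a=> n2
  n2 = 0 :: deadlocked
Bisimilarity quotient blocks:
  B0 = {m0, n0}
  B1 = {m1, n1}
  B2 = {m2, n2}
m0 ∈ B0, n0 ∈ B0 → same block
Bisimilar ⇒ trace-equivalent.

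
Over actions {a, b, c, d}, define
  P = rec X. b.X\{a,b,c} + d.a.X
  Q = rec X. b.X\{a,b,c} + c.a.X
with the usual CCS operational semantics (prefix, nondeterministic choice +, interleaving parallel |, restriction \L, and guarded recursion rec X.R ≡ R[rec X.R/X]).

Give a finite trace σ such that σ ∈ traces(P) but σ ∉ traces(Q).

d

Reachable graph of P (4 states):
  m0 = rec X. b.X\{a,b,c} + d.a.X | --b--▸ m1, --d--▸ m2
  m1 = (rec X. b.X\{a,b,c} + d.a.X)\{a,b,c} | --d--▸ m3
  m2 = a.(rec X. b.X\{a,b,c} + d.a.X) | --a--▸ m0
  m3 = (a.(rec X. b.X\{a,b,c} + d.a.X))\{a,b,c} | (no moves)
Reachable graph of Q (3 states):
  n0 = rec X. b.X\{a,b,c} + c.a.X | --b--▸ n1, --c--▸ n2
  n1 = (rec X. b.X\{a,b,c} + c.a.X)\{a,b,c} | (no moves)
  n2 = a.(rec X. b.X\{a,b,c} + c.a.X) | --a--▸ n0
Run σ = ⟨d⟩ on P: start {m0}
  [1] d ⇒ {m2}
  — P admits the full trace.
Run σ = ⟨d⟩ on Q: start {n0}
  [1] d ⇒ ∅ (Q stuck)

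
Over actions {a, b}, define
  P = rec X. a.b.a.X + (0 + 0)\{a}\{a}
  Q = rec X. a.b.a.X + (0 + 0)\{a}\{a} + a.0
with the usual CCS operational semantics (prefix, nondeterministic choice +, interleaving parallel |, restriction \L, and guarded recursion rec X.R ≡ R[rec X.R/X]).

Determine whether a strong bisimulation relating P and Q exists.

LTS(P): 3 reachable states
  p0 = rec X. a.b.a.X + (0 + 0)\{a}\{a} ⊢ --a--▸ p1
  p1 = b.a.(rec X. a.b.a.X + (0 + 0)\{a}\{a}) ⊢ --b--▸ p2
  p2 = a.(rec X. a.b.a.X + (0 + 0)\{a}\{a}) ⊢ --a--▸ p0
LTS(Q): 4 reachable states
  q0 = rec X. a.b.a.X + (0 + 0)\{a}\{a} + a.0 ⊢ --a--▸ q1, --a--▸ q2
  q1 = 0 ⊢ stopped
  q2 = b.a.(rec X. a.b.a.X + (0 + 0)\{a}\{a} + a.0) ⊢ --b--▸ q3
  q3 = a.(rec X. a.b.a.X + (0 + 0)\{a}\{a} + a.0) ⊢ --a--▸ q0
Partition-refinement fixed point:
  B0 = {p0}
  B1 = {p1}
  B2 = {p2}
  B3 = {q0}
  B4 = {q1}
  B5 = {q2}
  B6 = {q3}
p0 ∈ B0, q0 ∈ B3 → different blocks

NO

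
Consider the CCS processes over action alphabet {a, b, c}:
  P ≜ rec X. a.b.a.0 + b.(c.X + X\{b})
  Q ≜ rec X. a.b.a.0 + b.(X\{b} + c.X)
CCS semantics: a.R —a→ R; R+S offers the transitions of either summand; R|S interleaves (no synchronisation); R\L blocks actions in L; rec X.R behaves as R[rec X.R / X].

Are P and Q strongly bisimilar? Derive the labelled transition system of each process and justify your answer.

LTS(P): 6 reachable states
  s0 = rec X. a.b.a.0 + b.(c.X + X\{b}) has moves —a→ s1, —b→ s2
  s1 = b.a.0 has moves —b→ s3
  s2 = c.(rec X. a.b.a.0 + b.(c.X + X\{b})) + (rec X. a.b.a.0 + b.(c.X + X\{b}))\{b} has moves —a→ s4, —c→ s0
  s3 = a.0 has moves —a→ s5
  s4 = (b.a.0)\{b} has moves ·
  s5 = 0 has moves ·
LTS(Q): 6 reachable states
  t0 = rec X. a.b.a.0 + b.(X\{b} + c.X) has moves —a→ t1, —b→ t2
  t1 = b.a.0 has moves —b→ t3
  t2 = (rec X. a.b.a.0 + b.(X\{b} + c.X))\{b} + c.(rec X. a.b.a.0 + b.(X\{b} + c.X)) has moves —a→ t4, —c→ t0
  t3 = a.0 has moves —a→ t5
  t4 = (b.a.0)\{b} has moves ·
  t5 = 0 has moves ·
Partition-refinement fixed point:
  B0 = {s0, t0}
  B1 = {s1, t1}
  B2 = {s3, t3}
  B3 = {s4, s5, t4, t5}
  B4 = {s2, t2}
s0 ∈ B0, t0 ∈ B0 → same block

YES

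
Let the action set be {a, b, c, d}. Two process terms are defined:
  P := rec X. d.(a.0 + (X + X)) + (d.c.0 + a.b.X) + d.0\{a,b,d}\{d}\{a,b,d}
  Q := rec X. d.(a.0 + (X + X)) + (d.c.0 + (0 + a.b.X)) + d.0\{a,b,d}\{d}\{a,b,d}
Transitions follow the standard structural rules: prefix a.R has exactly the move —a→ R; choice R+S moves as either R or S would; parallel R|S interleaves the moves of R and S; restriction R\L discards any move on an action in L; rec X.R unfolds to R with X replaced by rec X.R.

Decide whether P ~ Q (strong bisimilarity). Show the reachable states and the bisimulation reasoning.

LTS(P): 6 reachable states
  m0 = rec X. d.(a.0 + (X + X)) + (d.c.0 + a.b.X) + d.0\{a,b,d}\{d}\{a,b,d} → ··a··> m1, ··d··> m2, ··d··> m3, ··d··> m4
  m1 = b.(rec X. d.(a.0 + (X + X)) + (d.c.0 + a.b.X) + d.0\{a,b,d}\{d}\{a,b,d}) → ··b··> m0
  m2 = 0\{a,b,d}\{d}\{a,b,d} → ·
  m3 = a.0 + ((rec X. d.(a.0 + (X + X)) + (d.c.0 + a.b.X) + d.0\{a,b,d}\{d}\{a,b,d}) + (rec X. d.(a.0 + (X + X)) + (d.c.0 + a.b.X) + d.0\{a,b,d}\{d}\{a,b,d})) → ··a··> m1, ··a··> m5, ··d··> m2, ··d··> m3, ··d··> m4
  m4 = c.0 → ··c··> m5
  m5 = 0 → ·
LTS(Q): 6 reachable states
  n0 = rec X. d.(a.0 + (X + X)) + (d.c.0 + (0 + a.b.X)) + d.0\{a,b,d}\{d}\{a,b,d} → ··a··> n1, ··d··> n2, ··d··> n3, ··d··> n4
  n1 = b.(rec X. d.(a.0 + (X + X)) + (d.c.0 + (0 + a.b.X)) + d.0\{a,b,d}\{d}\{a,b,d}) → ··b··> n0
  n2 = 0\{a,b,d}\{d}\{a,b,d} → ·
  n3 = a.0 + ((rec X. d.(a.0 + (X + X)) + (d.c.0 + (0 + a.b.X)) + d.0\{a,b,d}\{d}\{a,b,d}) + (rec X. d.(a.0 + (X + X)) + (d.c.0 + (0 + a.b.X)) + d.0\{a,b,d}\{d}\{a,b,d})) → ··a··> n1, ··a··> n5, ··d··> n2, ··d··> n3, ··d··> n4
  n4 = c.0 → ··c··> n5
  n5 = 0 → ·
Partition-refinement fixed point:
  B0 = {m0, n0}
  B1 = {m2, m5, n2, n5}
  B2 = {m4, n4}
  B3 = {m3, n3}
  B4 = {m1, n1}
m0 ∈ B0, n0 ∈ B0 → same block

YES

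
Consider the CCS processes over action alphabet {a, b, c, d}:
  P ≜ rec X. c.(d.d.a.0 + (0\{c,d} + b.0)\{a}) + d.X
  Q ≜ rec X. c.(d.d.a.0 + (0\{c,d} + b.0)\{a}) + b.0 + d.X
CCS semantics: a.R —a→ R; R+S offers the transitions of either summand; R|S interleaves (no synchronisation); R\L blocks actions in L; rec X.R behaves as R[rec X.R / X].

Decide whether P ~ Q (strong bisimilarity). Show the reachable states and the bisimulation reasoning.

not bisimilar

P's transition system — 6 states:
  u0 = rec X. c.(d.d.a.0 + (0\{c,d} + b.0)\{a}) + d.X has moves ··c··> u1, ··d··> u0
  u1 = d.d.a.0 + (0\{c,d} + b.0)\{a} has moves ··b··> u2, ··d··> u3
  u2 = 0\{a} has moves stopped
  u3 = d.a.0 has moves ··d··> u4
  u4 = a.0 has moves ··a··> u5
  u5 = 0 has moves stopped
Q's transition system — 6 states:
  v0 = rec X. c.(d.d.a.0 + (0\{c,d} + b.0)\{a}) + b.0 + d.X has moves ··b··> v1, ··c··> v2, ··d··> v0
  v1 = 0 has moves stopped
  v2 = d.d.a.0 + (0\{c,d} + b.0)\{a} has moves ··b··> v3, ··d··> v4
  v3 = 0\{a} has moves stopped
  v4 = d.a.0 has moves ··d··> v5
  v5 = a.0 has moves ··a··> v1
Bisimilarity quotient blocks:
  B0 = {u0}
  B1 = {u1, v2}
  B2 = {u3, v4}
  B3 = {u4, v5}
  B4 = {u2, u5, v1, v3}
  B5 = {v0}
u0 ∈ B0, v0 ∈ B5 → different blocks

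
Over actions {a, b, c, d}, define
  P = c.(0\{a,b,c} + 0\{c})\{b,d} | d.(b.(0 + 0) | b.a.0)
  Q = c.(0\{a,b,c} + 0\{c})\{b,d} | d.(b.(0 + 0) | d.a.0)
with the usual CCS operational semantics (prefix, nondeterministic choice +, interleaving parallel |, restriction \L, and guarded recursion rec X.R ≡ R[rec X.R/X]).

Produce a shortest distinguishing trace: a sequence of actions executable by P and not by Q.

dbb

LTS(P): 14 reachable states
  u0 = c.(0\{a,b,c} + 0\{c})\{b,d} | d.(b.(0 + 0) | b.a.0) ⊢ ··c··> u1, ··d··> u2
  u1 = (0\{a,b,c} + 0\{c})\{b,d} | d.(b.(0 + 0) | b.a.0) ⊢ ··d··> u3
  u2 = c.(0\{a,b,c} + 0\{c})\{b,d} | (b.(0 + 0) | b.a.0) ⊢ ··b··> u4, ··b··> u5, ··c··> u3
  u3 = (0\{a,b,c} + 0\{c})\{b,d} | (b.(0 + 0) | b.a.0) ⊢ ··b··> u6, ··b··> u7
  u4 = c.(0\{a,b,c} + 0\{c})\{b,d} | ((0 + 0) | b.a.0) ⊢ ··b··> u8, ··c··> u6
  u5 = c.(0\{a,b,c} + 0\{c})\{b,d} | (b.(0 + 0) | a.0) ⊢ ··a··> u9, ··b··> u8, ··c··> u7
  u6 = (0\{a,b,c} + 0\{c})\{b,d} | ((0 + 0) | b.a.0) ⊢ ··b··> u10
  u7 = (0\{a,b,c} + 0\{c})\{b,d} | (b.(0 + 0) | a.0) ⊢ ··a··> u11, ··b··> u10
  u8 = c.(0\{a,b,c} + 0\{c})\{b,d} | ((0 + 0) | a.0) ⊢ ··a··> u12, ··c··> u10
  u9 = c.(0\{a,b,c} + 0\{c})\{b,d} | (b.(0 + 0) | 0) ⊢ ··b··> u12, ··c··> u11
  u10 = (0\{a,b,c} + 0\{c})\{b,d} | ((0 + 0) | a.0) ⊢ ··a··> u13
  u11 = (0\{a,b,c} + 0\{c})\{b,d} | (b.(0 + 0) | 0) ⊢ ··b··> u13
  u12 = c.(0\{a,b,c} + 0\{c})\{b,d} | ((0 + 0) | 0) ⊢ ··c··> u13
  u13 = (0\{a,b,c} + 0\{c})\{b,d} | ((0 + 0) | 0) ⊢ (no moves)
LTS(Q): 14 reachable states
  v0 = c.(0\{a,b,c} + 0\{c})\{b,d} | d.(b.(0 + 0) | d.a.0) ⊢ ··c··> v1, ··d··> v2
  v1 = (0\{a,b,c} + 0\{c})\{b,d} | d.(b.(0 + 0) | d.a.0) ⊢ ··d··> v3
  v2 = c.(0\{a,b,c} + 0\{c})\{b,d} | (b.(0 + 0) | d.a.0) ⊢ ··b··> v4, ··c··> v3, ··d··> v5
  v3 = (0\{a,b,c} + 0\{c})\{b,d} | (b.(0 + 0) | d.a.0) ⊢ ··b··> v6, ··d··> v7
  v4 = c.(0\{a,b,c} + 0\{c})\{b,d} | ((0 + 0) | d.a.0) ⊢ ··c··> v6, ··d··> v8
  v5 = c.(0\{a,b,c} + 0\{c})\{b,d} | (b.(0 + 0) | a.0) ⊢ ··a··> v9, ··b··> v8, ··c··> v7
  v6 = (0\{a,b,c} + 0\{c})\{b,d} | ((0 + 0) | d.a.0) ⊢ ··d··> v10
  v7 = (0\{a,b,c} + 0\{c})\{b,d} | (b.(0 + 0) | a.0) ⊢ ··a··> v11, ··b··> v10
  v8 = c.(0\{a,b,c} + 0\{c})\{b,d} | ((0 + 0) | a.0) ⊢ ··a··> v12, ··c··> v10
  v9 = c.(0\{a,b,c} + 0\{c})\{b,d} | (b.(0 + 0) | 0) ⊢ ··b··> v12, ··c··> v11
  v10 = (0\{a,b,c} + 0\{c})\{b,d} | ((0 + 0) | a.0) ⊢ ··a··> v13
  v11 = (0\{a,b,c} + 0\{c})\{b,d} | (b.(0 + 0) | 0) ⊢ ··b··> v13
  v12 = c.(0\{a,b,c} + 0\{c})\{b,d} | ((0 + 0) | 0) ⊢ ··c··> v13
  v13 = (0\{a,b,c} + 0\{c})\{b,d} | ((0 + 0) | 0) ⊢ (no moves)
Executing dbb from P (initial set {u0}):
  [1] d ⇒ {u2}
  [2] b ⇒ {u4, u5}
  [3] b ⇒ {u8}
  P completes σ.
Executing dbb from Q (initial set {v0}):
  [1] d ⇒ {v2}
  [2] b ⇒ {v4}
  [3] b ⇒ no successor for Q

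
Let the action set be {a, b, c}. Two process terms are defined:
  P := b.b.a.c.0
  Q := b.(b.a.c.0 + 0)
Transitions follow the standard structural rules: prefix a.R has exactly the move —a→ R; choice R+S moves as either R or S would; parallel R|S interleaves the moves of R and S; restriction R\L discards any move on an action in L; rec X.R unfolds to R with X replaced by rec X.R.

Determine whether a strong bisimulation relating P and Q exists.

bisimilar

P's transition system — 5 states:
  p0 = b.b.a.c.0 → --b--▸ p1
  p1 = b.a.c.0 → --b--▸ p2
  p2 = a.c.0 → --a--▸ p3
  p3 = c.0 → --c--▸ p4
  p4 = 0 → (no moves)
Q's transition system — 5 states:
  q0 = b.(b.a.c.0 + 0) → --b--▸ q1
  q1 = b.a.c.0 + 0 → --b--▸ q2
  q2 = a.c.0 → --a--▸ q3
  q3 = c.0 → --c--▸ q4
  q4 = 0 → (no moves)
Bisimilarity quotient blocks:
  B0 = {p0, q0}
  B1 = {p1, q1}
  B2 = {p2, q2}
  B3 = {p3, q3}
  B4 = {p4, q4}
p0 ∈ B0, q0 ∈ B0 → same block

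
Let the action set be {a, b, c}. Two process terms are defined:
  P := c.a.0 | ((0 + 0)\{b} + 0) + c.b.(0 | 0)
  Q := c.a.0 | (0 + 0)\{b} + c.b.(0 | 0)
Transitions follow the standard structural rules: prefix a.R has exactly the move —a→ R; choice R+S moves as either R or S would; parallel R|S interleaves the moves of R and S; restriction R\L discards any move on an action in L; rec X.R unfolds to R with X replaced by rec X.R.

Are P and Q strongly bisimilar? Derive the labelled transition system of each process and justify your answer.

bisimilar

LTS(P): 5 reachable states
  p0 = c.a.0 | ((0 + 0)\{b} + 0) + c.b.(0 | 0) → -c-> p1, -c-> p2
  p1 = a.0 | ((0 + 0)\{b} + 0) → -a-> p3
  p2 = b.(0 | 0) → -b-> p4
  p3 = 0 | ((0 + 0)\{b} + 0) → deadlocked
  p4 = 0 | 0 → deadlocked
LTS(Q): 5 reachable states
  q0 = c.a.0 | (0 + 0)\{b} + c.b.(0 | 0) → -c-> q1, -c-> q2
  q1 = a.0 | (0 + 0)\{b} → -a-> q3
  q2 = b.(0 | 0) → -b-> q4
  q3 = 0 | (0 + 0)\{b} → deadlocked
  q4 = 0 | 0 → deadlocked
Bisimilarity quotient blocks:
  B0 = {p0, q0}
  B1 = {p2, q2}
  B2 = {p3, p4, q3, q4}
  B3 = {p1, q1}
p0 ∈ B0, q0 ∈ B0 → same block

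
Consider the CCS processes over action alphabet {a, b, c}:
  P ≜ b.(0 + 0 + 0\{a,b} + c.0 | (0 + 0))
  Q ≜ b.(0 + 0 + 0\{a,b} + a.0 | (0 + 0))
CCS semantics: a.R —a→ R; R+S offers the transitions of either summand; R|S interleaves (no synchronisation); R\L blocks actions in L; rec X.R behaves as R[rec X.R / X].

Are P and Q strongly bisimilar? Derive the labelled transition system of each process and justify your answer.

not bisimilar

Reachable graph of P (3 states):
  u0 = b.(0 + 0 + 0\{a,b} + c.0 | (0 + 0)) :: =b=> u1
  u1 = 0 + 0 + 0\{a,b} + c.0 | (0 + 0) :: =c=> u2
  u2 = 0 | (0 + 0) :: stopped
Reachable graph of Q (3 states):
  v0 = b.(0 + 0 + 0\{a,b} + a.0 | (0 + 0)) :: =b=> v1
  v1 = 0 + 0 + 0\{a,b} + a.0 | (0 + 0) :: =a=> v2
  v2 = 0 | (0 + 0) :: stopped
Partition-refinement fixed point:
  B0 = {u0}
  B1 = {u1}
  B2 = {u2, v2}
  B3 = {v0}
  B4 = {v1}
u0 ∈ B0, v0 ∈ B3 → different blocks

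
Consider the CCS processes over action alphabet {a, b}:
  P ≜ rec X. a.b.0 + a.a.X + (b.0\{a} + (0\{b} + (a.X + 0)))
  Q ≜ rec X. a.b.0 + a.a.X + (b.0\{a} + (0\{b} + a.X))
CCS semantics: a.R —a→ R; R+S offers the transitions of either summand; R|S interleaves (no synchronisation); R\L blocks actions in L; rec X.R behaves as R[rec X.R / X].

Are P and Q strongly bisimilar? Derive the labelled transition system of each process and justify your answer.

bisimilar

Reachable graph of P (5 states):
  p0 = rec X. a.b.0 + a.a.X + (b.0\{a} + (0\{b} + (a.X + 0))) ⊢ -a-> p0, -a-> p1, -a-> p2, -b-> p3
  p1 = a.(rec X. a.b.0 + a.a.X + (b.0\{a} + (0\{b} + (a.X + 0)))) ⊢ -a-> p0
  p2 = b.0 ⊢ -b-> p4
  p3 = 0\{a} ⊢ stopped
  p4 = 0 ⊢ stopped
Reachable graph of Q (5 states):
  q0 = rec X. a.b.0 + a.a.X + (b.0\{a} + (0\{b} + a.X)) ⊢ -a-> q0, -a-> q1, -a-> q2, -b-> q3
  q1 = a.(rec X. a.b.0 + a.a.X + (b.0\{a} + (0\{b} + a.X))) ⊢ -a-> q0
  q2 = b.0 ⊢ -b-> q4
  q3 = 0\{a} ⊢ stopped
  q4 = 0 ⊢ stopped
Bisimilarity quotient blocks:
  B0 = {p0, q0}
  B1 = {p2, q2}
  B2 = {p3, p4, q3, q4}
  B3 = {p1, q1}
p0 ∈ B0, q0 ∈ B0 → same block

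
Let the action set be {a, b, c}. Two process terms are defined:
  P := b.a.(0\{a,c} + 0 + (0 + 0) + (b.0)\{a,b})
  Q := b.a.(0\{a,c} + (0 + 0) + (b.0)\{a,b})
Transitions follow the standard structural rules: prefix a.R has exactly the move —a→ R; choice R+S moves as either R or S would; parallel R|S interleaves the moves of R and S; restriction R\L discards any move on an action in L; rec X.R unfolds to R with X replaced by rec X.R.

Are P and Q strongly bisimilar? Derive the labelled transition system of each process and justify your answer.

LTS(P): 3 reachable states
  m0 = b.a.(0\{a,c} + 0 + (0 + 0) + (b.0)\{a,b}) ⊢ =b=> m1
  m1 = a.(0\{a,c} + 0 + (0 + 0) + (b.0)\{a,b}) ⊢ =a=> m2
  m2 = 0\{a,c} + 0 + (0 + 0) + (b.0)\{a,b} ⊢ stopped
LTS(Q): 3 reachable states
  n0 = b.a.(0\{a,c} + (0 + 0) + (b.0)\{a,b}) ⊢ =b=> n1
  n1 = a.(0\{a,c} + (0 + 0) + (b.0)\{a,b}) ⊢ =a=> n2
  n2 = 0\{a,c} + (0 + 0) + (b.0)\{a,b} ⊢ stopped
Partition-refinement fixed point:
  B0 = {m0, n0}
  B1 = {m1, n1}
  B2 = {m2, n2}
m0 ∈ B0, n0 ∈ B0 → same block

P ~ Q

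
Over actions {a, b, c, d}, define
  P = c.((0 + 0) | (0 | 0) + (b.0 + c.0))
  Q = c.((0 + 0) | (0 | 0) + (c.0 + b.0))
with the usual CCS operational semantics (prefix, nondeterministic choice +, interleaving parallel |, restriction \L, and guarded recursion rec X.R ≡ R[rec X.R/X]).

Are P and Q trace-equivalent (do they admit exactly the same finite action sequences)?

YES

Reachable graph of P (3 states):
  p0 = c.((0 + 0) | (0 | 0) + (b.0 + c.0)) ⊢ —c→ p1
  p1 = (0 + 0) | (0 | 0) + (b.0 + c.0) ⊢ —b→ p2, —c→ p2
  p2 = 0 ⊢ (no moves)
Reachable graph of Q (3 states):
  q0 = c.((0 + 0) | (0 | 0) + (c.0 + b.0)) ⊢ —c→ q1
  q1 = (0 + 0) | (0 | 0) + (c.0 + b.0) ⊢ —b→ q2, —c→ q2
  q2 = 0 ⊢ (no moves)
Coarsest stable partition (strong bisimilarity classes):
  B0 = {p0, q0}
  B1 = {p1, q1}
  B2 = {p2, q2}
p0 ∈ B0, q0 ∈ B0 → same block
Bisimilar ⇒ trace-equivalent.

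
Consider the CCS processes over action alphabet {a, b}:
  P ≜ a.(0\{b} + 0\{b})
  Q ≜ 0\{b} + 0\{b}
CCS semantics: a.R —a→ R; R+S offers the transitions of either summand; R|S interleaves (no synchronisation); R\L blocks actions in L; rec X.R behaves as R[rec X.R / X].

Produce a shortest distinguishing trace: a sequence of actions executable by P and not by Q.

a

P's transition system — 2 states:
  p0 = a.(0\{b} + 0\{b}) :: -a-> p1
  p1 = 0\{b} + 0\{b} :: deadlocked
Q's transition system — 1 states:
  q0 = 0\{b} + 0\{b} :: deadlocked
Trace ⟨a⟩ through P, begin at {p0}:
  step 1 (a): {p1}
  ✓ P
Trace ⟨a⟩ through Q, begin at {q0}:
  step 1 (a): ∅ (Q stuck)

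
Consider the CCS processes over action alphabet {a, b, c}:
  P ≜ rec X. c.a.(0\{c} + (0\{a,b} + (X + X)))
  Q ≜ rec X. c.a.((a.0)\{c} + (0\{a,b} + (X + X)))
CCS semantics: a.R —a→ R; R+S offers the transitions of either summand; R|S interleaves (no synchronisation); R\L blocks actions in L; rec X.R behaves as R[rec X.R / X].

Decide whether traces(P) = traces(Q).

trace-distinct — witness ⟨caa⟩

Reachable graph of P (3 states):
  p0 = rec X. c.a.(0\{c} + (0\{a,b} + (X + X))) → -c-> p1
  p1 = a.(0\{c} + (0\{a,b} + ((rec X. c.a.(0\{c} + (0\{a,b} + (X + X)))) + (rec X. c.a.(0\{c} + (0\{a,b} + (X + X))))))) → -a-> p2
  p2 = 0\{c} + (0\{a,b} + ((rec X. c.a.(0\{c} + (0\{a,b} + (X + X)))) + (rec X. c.a.(0\{c} + (0\{a,b} + (X + X)))))) → -c-> p1
Reachable graph of Q (4 states):
  q0 = rec X. c.a.((a.0)\{c} + (0\{a,b} + (X + X))) → -c-> q1
  q1 = a.((a.0)\{c} + (0\{a,b} + ((rec X. c.a.((a.0)\{c} + (0\{a,b} + (X + X)))) + (rec X. c.a.((a.0)\{c} + (0\{a,b} + (X + X))))))) → -a-> q2
  q2 = (a.0)\{c} + (0\{a,b} + ((rec X. c.a.((a.0)\{c} + (0\{a,b} + (X + X)))) + (rec X. c.a.((a.0)\{c} + (0\{a,b} + (X + X)))))) → -a-> q3, -c-> q1
  q3 = 0\{c} → ·
Trace ⟨caa⟩ through Q, begin at {q0}:
  [1] c ⇒ {q1}
  [2] a ⇒ {q2}
  [3] a ⇒ {q3}
  — Q admits the full trace.
Trace ⟨caa⟩ through P, begin at {p0}:
  [1] c ⇒ {p1}
  [2] a ⇒ {p2}
  [3] a ⇒ ∅ (P stuck)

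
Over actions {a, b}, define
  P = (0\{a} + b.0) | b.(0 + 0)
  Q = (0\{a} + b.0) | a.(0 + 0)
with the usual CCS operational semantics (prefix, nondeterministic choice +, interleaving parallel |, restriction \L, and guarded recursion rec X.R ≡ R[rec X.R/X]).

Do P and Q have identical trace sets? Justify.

LTS(P): 4 reachable states
  s0 = (0\{a} + b.0) | b.(0 + 0) | —b→ s1, —b→ s2
  s1 = (0\{a} + b.0) | (0 + 0) | —b→ s3
  s2 = 0 | b.(0 + 0) | —b→ s3
  s3 = 0 | (0 + 0) | (no moves)
LTS(Q): 4 reachable states
  t0 = (0\{a} + b.0) | a.(0 + 0) | —a→ t1, —b→ t2
  t1 = (0\{a} + b.0) | (0 + 0) | —b→ t3
  t2 = 0 | a.(0 + 0) | —a→ t3
  t3 = 0 | (0 + 0) | (no moves)
Trace ⟨bb⟩ through P, begin at {s0}:
  after b @ step 1: {s1, s2}
  after b @ step 2: {s3}
  ✓ P
Trace ⟨bb⟩ through Q, begin at {t0}:
  after b @ step 1: {t2}
  after b @ step 2: ∅ (Q stuck)

traces(P) ≠ traces(Q) — witness ⟨bb⟩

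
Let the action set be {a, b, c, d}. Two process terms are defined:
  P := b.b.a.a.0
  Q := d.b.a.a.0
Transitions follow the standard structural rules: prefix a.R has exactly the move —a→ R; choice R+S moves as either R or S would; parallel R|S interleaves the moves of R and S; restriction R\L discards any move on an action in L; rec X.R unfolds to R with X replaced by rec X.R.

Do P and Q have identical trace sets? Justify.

NO — witness ⟨b⟩

LTS(P): 5 reachable states
  p0 = b.b.a.a.0 ⊢ —b→ p1
  p1 = b.a.a.0 ⊢ —b→ p2
  p2 = a.a.0 ⊢ —a→ p3
  p3 = a.0 ⊢ —a→ p4
  p4 = 0 ⊢ deadlocked
LTS(Q): 5 reachable states
  q0 = d.b.a.a.0 ⊢ —d→ q1
  q1 = b.a.a.0 ⊢ —b→ q2
  q2 = a.a.0 ⊢ —a→ q3
  q3 = a.0 ⊢ —a→ q4
  q4 = 0 ⊢ deadlocked
Trace ⟨b⟩ through P, begin at {p0}:
  after b @ step 1: {p1}
  — P admits the full trace.
Trace ⟨b⟩ through Q, begin at {q0}:
  after b @ step 1: ∅  — Q cannot continue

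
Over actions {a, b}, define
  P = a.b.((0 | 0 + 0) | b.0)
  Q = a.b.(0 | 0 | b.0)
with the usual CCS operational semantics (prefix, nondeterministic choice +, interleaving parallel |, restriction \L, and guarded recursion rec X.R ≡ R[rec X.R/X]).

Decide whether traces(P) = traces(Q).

LTS(P): 4 reachable states
  m0 = a.b.((0 | 0 + 0) | b.0) → -a-> m1
  m1 = b.((0 | 0 + 0) | b.0) → -b-> m2
  m2 = (0 | 0 + 0) | b.0 → -b-> m3
  m3 = (0 | 0 + 0) | 0 → (no moves)
LTS(Q): 4 reachable states
  n0 = a.b.(0 | 0 | b.0) → -a-> n1
  n1 = b.(0 | 0 | b.0) → -b-> n2
  n2 = 0 | 0 | b.0 → -b-> n3
  n3 = 0 | 0 | 0 → (no moves)
Partition-refinement fixed point:
  B0 = {m0, n0}
  B1 = {m1, n1}
  B2 = {m2, n2}
  B3 = {m3, n3}
m0 ∈ B0, n0 ∈ B0 → same block
Bisimilar ⇒ trace-equivalent.

YES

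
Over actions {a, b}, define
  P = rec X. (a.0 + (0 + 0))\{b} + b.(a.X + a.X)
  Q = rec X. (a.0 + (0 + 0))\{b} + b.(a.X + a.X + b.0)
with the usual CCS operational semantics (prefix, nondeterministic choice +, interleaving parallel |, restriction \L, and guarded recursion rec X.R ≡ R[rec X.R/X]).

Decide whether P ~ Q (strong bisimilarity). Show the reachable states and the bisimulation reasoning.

P ≁ Q

Reachable graph of P (3 states):
  p0 = rec X. (a.0 + (0 + 0))\{b} + b.(a.X + a.X) | ··a··> p1, ··b··> p2
  p1 = 0\{b} | stopped
  p2 = a.(rec X. (a.0 + (0 + 0))\{b} + b.(a.X + a.X)) + a.(rec X. (a.0 + (0 + 0))\{b} + b.(a.X + a.X)) | ··a··> p0
Reachable graph of Q (4 states):
  q0 = rec X. (a.0 + (0 + 0))\{b} + b.(a.X + a.X + b.0) | ··a··> q1, ··b··> q2
  q1 = 0\{b} | stopped
  q2 = a.(rec X. (a.0 + (0 + 0))\{b} + b.(a.X + a.X + b.0)) + a.(rec X. (a.0 + (0 + 0))\{b} + b.(a.X + a.X + b.0)) + b.0 | ··a··> q0, ··b··> q3
  q3 = 0 | stopped
Bisimilarity quotient blocks:
  B0 = {p0}
  B1 = {p1, q1, q3}
  B2 = {p2}
  B3 = {q0}
  B4 = {q2}
p0 ∈ B0, q0 ∈ B3 → different blocks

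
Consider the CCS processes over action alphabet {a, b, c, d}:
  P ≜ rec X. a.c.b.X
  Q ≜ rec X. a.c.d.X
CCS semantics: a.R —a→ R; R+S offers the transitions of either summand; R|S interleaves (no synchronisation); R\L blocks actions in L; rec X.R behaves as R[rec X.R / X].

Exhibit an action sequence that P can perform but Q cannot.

acb

P's transition system — 3 states:
  s0 = rec X. a.c.b.X → =a=> s1
  s1 = c.b.(rec X. a.c.b.X) → =c=> s2
  s2 = b.(rec X. a.c.b.X) → =b=> s0
Q's transition system — 3 states:
  t0 = rec X. a.c.d.X → =a=> t1
  t1 = c.d.(rec X. a.c.d.X) → =c=> t2
  t2 = d.(rec X. a.c.d.X) → =d=> t0
Trace ⟨acb⟩ through P, begin at {s0}:
  step 1 (a): {s1}
  step 2 (c): {s2}
  step 3 (b): {s0}
  — P admits the full trace.
Trace ⟨acb⟩ through Q, begin at {t0}:
  step 1 (a): {t1}
  step 2 (c): {t2}
  step 3 (b): ∅  — Q cannot continue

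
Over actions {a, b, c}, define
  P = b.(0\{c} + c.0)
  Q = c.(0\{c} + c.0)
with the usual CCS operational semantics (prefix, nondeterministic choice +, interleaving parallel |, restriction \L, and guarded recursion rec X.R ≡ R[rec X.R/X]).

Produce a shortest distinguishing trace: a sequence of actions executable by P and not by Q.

Reachable graph of P (3 states):
  p0 = b.(0\{c} + c.0) :: ··b··> p1
  p1 = 0\{c} + c.0 :: ··c··> p2
  p2 = 0 :: ∅
Reachable graph of Q (3 states):
  q0 = c.(0\{c} + c.0) :: ··c··> q1
  q1 = 0\{c} + c.0 :: ··c··> q2
  q2 = 0 :: ∅
Executing b from P (initial set {p0}):
  [1] b ⇒ {p1}
  — P admits the full trace.
Executing b from Q (initial set {q0}):
  [1] b ⇒ ∅  — Q cannot continue

b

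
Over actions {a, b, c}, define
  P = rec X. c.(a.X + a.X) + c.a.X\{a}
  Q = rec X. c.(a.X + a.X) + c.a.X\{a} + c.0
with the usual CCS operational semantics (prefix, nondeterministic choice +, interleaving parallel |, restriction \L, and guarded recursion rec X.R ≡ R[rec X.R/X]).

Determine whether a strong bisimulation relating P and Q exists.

LTS(P): 6 reachable states
  m0 = rec X. c.(a.X + a.X) + c.a.X\{a} → -c-> m1, -c-> m2
  m1 = a.(rec X. c.(a.X + a.X) + c.a.X\{a}) + a.(rec X. c.(a.X + a.X) + c.a.X\{a}) → -a-> m0
  m2 = a.(rec X. c.(a.X + a.X) + c.a.X\{a})\{a} → -a-> m3
  m3 = (rec X. c.(a.X + a.X) + c.a.X\{a})\{a} → -c-> m4, -c-> m5
  m4 = (a.(rec X. c.(a.X + a.X) + c.a.X\{a}) + a.(rec X. c.(a.X + a.X) + c.a.X\{a}))\{a} → ∅
  m5 = (a.(rec X. c.(a.X + a.X) + c.a.X\{a})\{a})\{a} → ∅
LTS(Q): 8 reachable states
  n0 = rec X. c.(a.X + a.X) + c.a.X\{a} + c.0 → -c-> n1, -c-> n2, -c-> n3
  n1 = 0 → ∅
  n2 = a.(rec X. c.(a.X + a.X) + c.a.X\{a} + c.0) + a.(rec X. c.(a.X + a.X) + c.a.X\{a} + c.0) → -a-> n0
  n3 = a.(rec X. c.(a.X + a.X) + c.a.X\{a} + c.0)\{a} → -a-> n4
  n4 = (rec X. c.(a.X + a.X) + c.a.X\{a} + c.0)\{a} → -c-> n5, -c-> n6, -c-> n7
  n5 = (a.(rec X. c.(a.X + a.X) + c.a.X\{a} + c.0) + a.(rec X. c.(a.X + a.X) + c.a.X\{a} + c.0))\{a} → ∅
  n6 = (a.(rec X. c.(a.X + a.X) + c.a.X\{a} + c.0)\{a})\{a} → ∅
  n7 = 0\{a} → ∅
Bisimilarity quotient blocks:
  B0 = {m0}
  B1 = {m1}
  B2 = {m2, n3}
  B3 = {m3, n4}
  B4 = {m4, m5, n1, n5, n6, n7}
  B5 = {n0}
  B6 = {n2}
m0 ∈ B0, n0 ∈ B5 → different blocks

not bisimilar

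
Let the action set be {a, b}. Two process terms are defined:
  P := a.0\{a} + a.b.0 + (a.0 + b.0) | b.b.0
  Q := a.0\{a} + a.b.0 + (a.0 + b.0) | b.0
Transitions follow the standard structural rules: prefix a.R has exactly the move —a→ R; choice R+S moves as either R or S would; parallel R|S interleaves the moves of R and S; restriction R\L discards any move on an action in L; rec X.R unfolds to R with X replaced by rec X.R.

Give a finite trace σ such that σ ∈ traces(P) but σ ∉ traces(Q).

abb

P's transition system — 9 states:
  m0 = a.0\{a} + a.b.0 + (a.0 + b.0) | b.b.0 | —a→ m1, —a→ m2, —a→ m3, —b→ m1, —b→ m4
  m1 = 0 | b.b.0 | —b→ m5
  m2 = 0\{a} | ∅
  m3 = b.0 | —b→ m6
  m4 = (a.0 + b.0) | b.0 | —a→ m5, —b→ m5, —b→ m7
  m5 = 0 | b.0 | —b→ m8
  m6 = 0 | ∅
  m7 = (a.0 + b.0) | 0 | —a→ m8, —b→ m8
  m8 = 0 | 0 | ∅
Q's transition system — 7 states:
  n0 = a.0\{a} + a.b.0 + (a.0 + b.0) | b.0 | —a→ n1, —a→ n2, —a→ n3, —b→ n1, —b→ n4
  n1 = 0 | b.0 | —b→ n5
  n2 = 0\{a} | ∅
  n3 = b.0 | —b→ n6
  n4 = (a.0 + b.0) | 0 | —a→ n5, —b→ n5
  n5 = 0 | 0 | ∅
  n6 = 0 | ∅
Trace ⟨abb⟩ through P, begin at {m0}:
  [1] a ⇒ {m1, m2, m3}
  [2] b ⇒ {m5, m6}
  [3] b ⇒ {m8}
  ✓ P
Trace ⟨abb⟩ through Q, begin at {n0}:
  [1] a ⇒ {n1, n2, n3}
  [2] b ⇒ {n5, n6}
  [3] b ⇒ ∅ (Q stuck)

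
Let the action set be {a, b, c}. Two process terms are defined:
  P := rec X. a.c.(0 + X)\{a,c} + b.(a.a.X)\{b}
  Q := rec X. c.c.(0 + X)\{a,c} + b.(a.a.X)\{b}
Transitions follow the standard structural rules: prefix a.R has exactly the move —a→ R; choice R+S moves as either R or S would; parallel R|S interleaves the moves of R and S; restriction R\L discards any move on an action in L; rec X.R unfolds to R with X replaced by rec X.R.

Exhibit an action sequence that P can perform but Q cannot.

a

Reachable graph of P (9 states):
  m0 = rec X. a.c.(0 + X)\{a,c} + b.(a.a.X)\{b} has moves —a→ m1, —b→ m2
  m1 = c.(0 + (rec X. a.c.(0 + X)\{a,c} + b.(a.a.X)\{b}))\{a,c} has moves —c→ m3
  m2 = (a.a.(rec X. a.c.(0 + X)\{a,c} + b.(a.a.X)\{b}))\{b} has moves —a→ m4
  m3 = (0 + (rec X. a.c.(0 + X)\{a,c} + b.(a.a.X)\{b}))\{a,c} has moves —b→ m5
  m4 = (a.(rec X. a.c.(0 + X)\{a,c} + b.(a.a.X)\{b}))\{b} has moves —a→ m6
  m5 = (a.a.(rec X. a.c.(0 + X)\{a,c} + b.(a.a.X)\{b}))\{b}\{a,c} has moves (no moves)
  m6 = (rec X. a.c.(0 + X)\{a,c} + b.(a.a.X)\{b})\{b} has moves —a→ m7
  m7 = (c.(0 + (rec X. a.c.(0 + X)\{a,c} + b.(a.a.X)\{b}))\{a,c})\{b} has moves —c→ m8
  m8 = (0 + (rec X. a.c.(0 + X)\{a,c} + b.(a.a.X)\{b}))\{a,c}\{b} has moves (no moves)
Reachable graph of Q (9 states):
  n0 = rec X. c.c.(0 + X)\{a,c} + b.(a.a.X)\{b} has moves —b→ n1, —c→ n2
  n1 = (a.a.(rec X. c.c.(0 + X)\{a,c} + b.(a.a.X)\{b}))\{b} has moves —a→ n3
  n2 = c.(0 + (rec X. c.c.(0 + X)\{a,c} + b.(a.a.X)\{b}))\{a,c} has moves —c→ n4
  n3 = (a.(rec X. c.c.(0 + X)\{a,c} + b.(a.a.X)\{b}))\{b} has moves —a→ n5
  n4 = (0 + (rec X. c.c.(0 + X)\{a,c} + b.(a.a.X)\{b}))\{a,c} has moves —b→ n6
  n5 = (rec X. c.c.(0 + X)\{a,c} + b.(a.a.X)\{b})\{b} has moves —c→ n7
  n6 = (a.a.(rec X. c.c.(0 + X)\{a,c} + b.(a.a.X)\{b}))\{b}\{a,c} has moves (no moves)
  n7 = (c.(0 + (rec X. c.c.(0 + X)\{a,c} + b.(a.a.X)\{b}))\{a,c})\{b} has moves —c→ n8
  n8 = (0 + (rec X. c.c.(0 + X)\{a,c} + b.(a.a.X)\{b}))\{a,c}\{b} has moves (no moves)
Trace ⟨a⟩ through P, begin at {m0}:
  after a @ step 1: {m1}
  ✓ P
Trace ⟨a⟩ through Q, begin at {n0}:
  after a @ step 1: no successor for Q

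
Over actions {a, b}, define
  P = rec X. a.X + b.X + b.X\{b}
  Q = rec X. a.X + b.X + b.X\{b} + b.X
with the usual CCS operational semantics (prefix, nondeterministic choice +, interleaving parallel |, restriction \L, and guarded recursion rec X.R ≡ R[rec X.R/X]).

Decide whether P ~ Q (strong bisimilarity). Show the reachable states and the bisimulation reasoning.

P ~ Q

LTS(P): 2 reachable states
  p0 = rec X. a.X + b.X + b.X\{b} has moves -a-> p0, -b-> p0, -b-> p1
  p1 = (rec X. a.X + b.X + b.X\{b})\{b} has moves -a-> p1
LTS(Q): 2 reachable states
  q0 = rec X. a.X + b.X + b.X\{b} + b.X has moves -a-> q0, -b-> q0, -b-> q1
  q1 = (rec X. a.X + b.X + b.X\{b} + b.X)\{b} has moves -a-> q1
Coarsest stable partition (strong bisimilarity classes):
  B0 = {p0, q0}
  B1 = {p1, q1}
p0 ∈ B0, q0 ∈ B0 → same block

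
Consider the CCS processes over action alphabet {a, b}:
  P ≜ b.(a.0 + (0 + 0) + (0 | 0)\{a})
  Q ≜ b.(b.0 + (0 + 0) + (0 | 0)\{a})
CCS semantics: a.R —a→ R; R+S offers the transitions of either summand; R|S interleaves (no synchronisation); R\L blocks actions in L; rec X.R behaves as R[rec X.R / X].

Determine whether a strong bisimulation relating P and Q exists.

not bisimilar

P's transition system — 3 states:
  s0 = b.(a.0 + (0 + 0) + (0 | 0)\{a}) → -b-> s1
  s1 = a.0 + (0 + 0) + (0 | 0)\{a} → -a-> s2
  s2 = 0 → ·
Q's transition system — 3 states:
  t0 = b.(b.0 + (0 + 0) + (0 | 0)\{a}) → -b-> t1
  t1 = b.0 + (0 + 0) + (0 | 0)\{a} → -b-> t2
  t2 = 0 → ·
Coarsest stable partition (strong bisimilarity classes):
  B0 = {s0}
  B1 = {s1}
  B2 = {s2, t2}
  B3 = {t0}
  B4 = {t1}
s0 ∈ B0, t0 ∈ B3 → different blocks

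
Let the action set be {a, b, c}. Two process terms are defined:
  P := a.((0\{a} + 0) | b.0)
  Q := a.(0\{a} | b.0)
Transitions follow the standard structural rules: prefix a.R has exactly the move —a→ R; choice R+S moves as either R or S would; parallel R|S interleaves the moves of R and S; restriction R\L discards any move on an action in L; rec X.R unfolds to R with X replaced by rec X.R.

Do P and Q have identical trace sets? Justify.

trace-equivalent

Reachable graph of P (3 states):
  s0 = a.((0\{a} + 0) | b.0) ⊢ =a=> s1
  s1 = (0\{a} + 0) | b.0 ⊢ =b=> s2
  s2 = (0\{a} + 0) | 0 ⊢ ∅
Reachable graph of Q (3 states):
  t0 = a.(0\{a} | b.0) ⊢ =a=> t1
  t1 = 0\{a} | b.0 ⊢ =b=> t2
  t2 = 0\{a} | 0 ⊢ ∅
Coarsest stable partition (strong bisimilarity classes):
  B0 = {s0, t0}
  B1 = {s1, t1}
  B2 = {s2, t2}
s0 ∈ B0, t0 ∈ B0 → same block
Bisimilar ⇒ trace-equivalent.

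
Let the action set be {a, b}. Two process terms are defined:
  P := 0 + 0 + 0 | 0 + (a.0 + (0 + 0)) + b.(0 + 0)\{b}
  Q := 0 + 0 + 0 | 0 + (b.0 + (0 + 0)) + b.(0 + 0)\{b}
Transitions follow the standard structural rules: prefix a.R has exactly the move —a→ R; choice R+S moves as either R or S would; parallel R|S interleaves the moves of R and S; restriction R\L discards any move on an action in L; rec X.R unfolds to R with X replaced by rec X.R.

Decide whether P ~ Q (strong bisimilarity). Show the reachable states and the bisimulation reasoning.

Reachable graph of P (3 states):
  s0 = 0 + 0 + 0 | 0 + (a.0 + (0 + 0)) + b.(0 + 0)\{b} :: --a--▸ s1, --b--▸ s2
  s1 = 0 :: stopped
  s2 = (0 + 0)\{b} :: stopped
Reachable graph of Q (3 states):
  t0 = 0 + 0 + 0 | 0 + (b.0 + (0 + 0)) + b.(0 + 0)\{b} :: --b--▸ t1, --b--▸ t2
  t1 = (0 + 0)\{b} :: stopped
  t2 = 0 :: stopped
Coarsest stable partition (strong bisimilarity classes):
  B0 = {s0}
  B1 = {s1, s2, t1, t2}
  B2 = {t0}
s0 ∈ B0, t0 ∈ B2 → different blocks

not bisimilar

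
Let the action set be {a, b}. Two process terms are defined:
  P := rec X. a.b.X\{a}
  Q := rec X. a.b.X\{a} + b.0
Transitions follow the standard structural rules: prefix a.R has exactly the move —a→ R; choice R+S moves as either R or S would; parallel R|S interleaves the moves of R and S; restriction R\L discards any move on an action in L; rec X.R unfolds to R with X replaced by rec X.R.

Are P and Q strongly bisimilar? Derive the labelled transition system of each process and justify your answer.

P ≁ Q

Reachable graph of P (3 states):
  s0 = rec X. a.b.X\{a} | --a--▸ s1
  s1 = b.(rec X. a.b.X\{a})\{a} | --b--▸ s2
  s2 = (rec X. a.b.X\{a})\{a} | ·
Reachable graph of Q (5 states):
  t0 = rec X. a.b.X\{a} + b.0 | --a--▸ t1, --b--▸ t2
  t1 = b.(rec X. a.b.X\{a} + b.0)\{a} | --b--▸ t3
  t2 = 0 | ·
  t3 = (rec X. a.b.X\{a} + b.0)\{a} | --b--▸ t4
  t4 = 0\{a} | ·
Partition-refinement fixed point:
  B0 = {s0}
  B1 = {s1, t3}
  B2 = {s2, t2, t4}
  B3 = {t0}
  B4 = {t1}
s0 ∈ B0, t0 ∈ B3 → different blocks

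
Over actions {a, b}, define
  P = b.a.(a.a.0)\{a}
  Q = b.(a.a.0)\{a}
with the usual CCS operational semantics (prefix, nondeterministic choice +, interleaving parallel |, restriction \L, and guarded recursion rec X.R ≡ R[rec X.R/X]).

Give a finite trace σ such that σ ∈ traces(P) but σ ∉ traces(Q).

ba

P's transition system — 3 states:
  m0 = b.a.(a.a.0)\{a} ⊢ ··b··> m1
  m1 = a.(a.a.0)\{a} ⊢ ··a··> m2
  m2 = (a.a.0)\{a} ⊢ deadlocked
Q's transition system — 2 states:
  n0 = b.(a.a.0)\{a} ⊢ ··b··> n1
  n1 = (a.a.0)\{a} ⊢ deadlocked
Trace ⟨ba⟩ through P, begin at {m0}:
  after b @ step 1: {m1}
  after a @ step 2: {m2}
  P completes σ.
Trace ⟨ba⟩ through Q, begin at {n0}:
  after b @ step 1: {n1}
  after a @ step 2: ∅  — Q cannot continue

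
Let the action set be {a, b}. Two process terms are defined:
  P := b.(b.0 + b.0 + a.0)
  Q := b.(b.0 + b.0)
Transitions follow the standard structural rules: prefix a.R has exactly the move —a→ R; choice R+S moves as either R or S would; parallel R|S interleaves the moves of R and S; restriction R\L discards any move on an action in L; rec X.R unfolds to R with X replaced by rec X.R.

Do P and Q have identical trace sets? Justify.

Reachable graph of P (3 states):
  p0 = b.(b.0 + b.0 + a.0) ⊢ ··b··> p1
  p1 = b.0 + b.0 + a.0 ⊢ ··a··> p2, ··b··> p2
  p2 = 0 ⊢ deadlocked
Reachable graph of Q (3 states):
  q0 = b.(b.0 + b.0) ⊢ ··b··> q1
  q1 = b.0 + b.0 ⊢ ··b··> q2
  q2 = 0 ⊢ deadlocked
Executing ba from P (initial set {p0}):
  step 1 (b): {p1}
  step 2 (a): {p2}
  P completes σ.
Executing ba from Q (initial set {q0}):
  step 1 (b): {q1}
  step 2 (a): ∅  — Q cannot continue

NO — witness ⟨ba⟩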